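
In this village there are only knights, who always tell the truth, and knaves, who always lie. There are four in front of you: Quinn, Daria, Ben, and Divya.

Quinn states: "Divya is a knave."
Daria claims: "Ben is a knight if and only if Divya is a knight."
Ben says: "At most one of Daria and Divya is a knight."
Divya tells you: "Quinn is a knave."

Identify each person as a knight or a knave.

Consider Quinn. Suppose Quinn is a knave.
Then no assignment of the remaining roles makes every statement match its speaker's type — contradiction.
So Quinn is a knight.
With that fixed, Divya's statement is false, so Divya is a knave.
With that fixed, Ben's statement is true, so Ben is a knight.
With that fixed, Daria's statement is false, so Daria is a knave.

Quinn: knight, Daria: knave, Ben: knight, Divya: knave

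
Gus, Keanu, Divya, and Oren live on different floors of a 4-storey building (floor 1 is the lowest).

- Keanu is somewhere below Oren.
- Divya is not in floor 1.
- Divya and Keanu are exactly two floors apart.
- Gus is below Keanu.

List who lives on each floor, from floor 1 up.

From clue 1: Keanu is in {1,2,3}.
From clues 1–3: Keanu is in {1,2}.
From clues 1–4: Gus → floor 1, Keanu → floor 2, Oren → floor 3, Divya → floor 4.

Gus, Keanu, Oren, Divya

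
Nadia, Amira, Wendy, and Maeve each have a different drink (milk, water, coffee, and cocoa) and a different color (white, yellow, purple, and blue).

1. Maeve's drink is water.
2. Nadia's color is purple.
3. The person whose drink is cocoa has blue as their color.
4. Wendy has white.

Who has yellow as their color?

With clues 1–2, Nadia is impossible for the one with color yellow.
With clues 1–4, Amira and Wendy are impossible for the one with color yellow.
That leaves Maeve.

Maeve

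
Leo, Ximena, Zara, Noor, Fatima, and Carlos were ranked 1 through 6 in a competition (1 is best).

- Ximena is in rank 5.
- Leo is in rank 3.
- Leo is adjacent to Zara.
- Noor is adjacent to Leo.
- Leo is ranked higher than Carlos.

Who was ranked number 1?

Fatima

With clue 1, Ximena is ruled out for rank 1.
With clues 1–2, Leo is ruled out for rank 1.
With clues 1–3, Zara is ruled out for rank 1.
With clues 1–4, Noor is ruled out for rank 1.
With clues 1–5, Carlos is ruled out for rank 1.
So rank 1 is Fatima.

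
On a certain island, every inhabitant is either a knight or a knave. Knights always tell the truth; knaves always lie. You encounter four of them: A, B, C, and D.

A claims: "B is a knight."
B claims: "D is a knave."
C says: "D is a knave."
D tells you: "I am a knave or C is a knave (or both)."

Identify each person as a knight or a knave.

Consider A. Suppose A is a knight.
Then no assignment of the remaining roles makes every statement match its speaker's type — contradiction.
So A is a knave.
Consider B. Suppose B is a knight.
Then A's statement comes out true, contradicting A being a knave.
So B is a knave.
Consider C. Suppose C is a knight.
Then whichever role D has, D's statement has the wrong truth value — contradiction.
So C is a knave.
With that fixed, D's statement is true, so D is a knight.

A: knave, B: knave, C: knave, D: knight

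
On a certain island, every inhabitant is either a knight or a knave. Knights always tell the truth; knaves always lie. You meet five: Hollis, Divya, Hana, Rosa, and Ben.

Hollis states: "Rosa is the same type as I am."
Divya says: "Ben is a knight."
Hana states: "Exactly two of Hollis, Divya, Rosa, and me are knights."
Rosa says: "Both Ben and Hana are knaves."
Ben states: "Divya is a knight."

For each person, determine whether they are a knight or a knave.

Consider Hollis. Suppose Hollis is a knight.
Then no assignment of the remaining roles makes every statement match its speaker's type — contradiction.
So Hollis is a knave.
Consider Divya. Suppose Divya is a knight.
Then no assignment of the remaining roles makes every statement match its speaker's type — contradiction.
So Divya is a knave.
With that fixed, Ben's statement is false, so Ben is a knave.
Consider Hana. Suppose Hana is a knight.
Then no assignment of the remaining roles makes every statement match its speaker's type — contradiction.
So Hana is a knave.
With that fixed, Rosa's statement is true, so Rosa is a knight.

Hollis: knave, Divya: knave, Hana: knave, Rosa: knight, Ben: knave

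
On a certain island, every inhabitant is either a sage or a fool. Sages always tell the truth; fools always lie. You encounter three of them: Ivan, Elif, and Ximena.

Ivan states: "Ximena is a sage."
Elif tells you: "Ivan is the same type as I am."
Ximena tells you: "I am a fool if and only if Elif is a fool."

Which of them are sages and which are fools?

Ivan: sage, Elif: sage, Ximena: sage

Consider Ivan. Suppose Ivan is a fool.
Then whichever role Elif has, Elif's statement has the wrong truth value — contradiction.
So Ivan is a sage.
Consider Elif. Suppose Elif is a fool.
Then whichever role Ximena has, Ximena's statement has the wrong truth value — contradiction.
So Elif is a sage.
Consider Ximena. Suppose Ximena is a fool.
Then Ivan's statement comes out false, contradicting Ivan being a sage.
So Ximena is a sage.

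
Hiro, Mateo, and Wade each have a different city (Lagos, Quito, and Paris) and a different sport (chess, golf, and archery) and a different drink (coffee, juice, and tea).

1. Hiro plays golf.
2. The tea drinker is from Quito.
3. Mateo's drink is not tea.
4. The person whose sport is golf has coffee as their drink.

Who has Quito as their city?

Wade

With clues 1–3, Mateo is impossible for the one with city Quito.
With clues 1–4, Hiro is impossible for the one with city Quito.
That leaves Wade.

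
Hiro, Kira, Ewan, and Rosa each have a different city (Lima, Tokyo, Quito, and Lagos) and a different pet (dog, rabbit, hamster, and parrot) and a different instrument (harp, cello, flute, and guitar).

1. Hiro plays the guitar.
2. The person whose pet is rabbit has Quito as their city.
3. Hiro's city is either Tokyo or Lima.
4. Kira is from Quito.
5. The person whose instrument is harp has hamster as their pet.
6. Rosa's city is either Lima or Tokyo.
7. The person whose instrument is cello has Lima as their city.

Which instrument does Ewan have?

harp

Clue 1 rules out guitar for Ewan's instrument.
With clues 1–7, cello and flute are impossible for Ewan's instrument.
That leaves harp.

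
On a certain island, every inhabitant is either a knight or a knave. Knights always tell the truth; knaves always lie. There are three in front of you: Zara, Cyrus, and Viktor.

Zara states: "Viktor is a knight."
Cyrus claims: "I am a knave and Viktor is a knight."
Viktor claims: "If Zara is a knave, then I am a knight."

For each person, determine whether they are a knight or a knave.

Zara: knave, Cyrus: knave, Viktor: knave

Consider Zara. Suppose Zara is a knight.
Then no assignment of the remaining roles makes every statement match its speaker's type — contradiction.
So Zara is a knave.
Consider Cyrus. Suppose Cyrus is a knight.
Then Cyrus's own statement would have to be true, but it can't be — contradiction.
So Cyrus is a knave.
Consider Viktor. Suppose Viktor is a knight.
Then Zara's statement comes out true, contradicting Zara being a knave.
So Viktor is a knave.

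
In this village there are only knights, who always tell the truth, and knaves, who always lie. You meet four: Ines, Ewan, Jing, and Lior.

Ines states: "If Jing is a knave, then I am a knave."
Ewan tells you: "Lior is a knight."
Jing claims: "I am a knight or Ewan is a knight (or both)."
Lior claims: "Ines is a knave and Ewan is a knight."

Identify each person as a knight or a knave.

Consider Ines. Suppose Ines is a knave.
Then Ines's own statement would have to be false, but it can't be — contradiction.
So Ines is a knight.
With that fixed, Lior's statement is false, so Lior is a knave.
With that fixed, Ewan's statement is false, so Ewan is a knave.
Consider Jing. Suppose Jing is a knave.
Then Ines's statement comes out false, contradicting Ines being a knight.
So Jing is a knight.

Ines: knight, Ewan: knave, Jing: knight, Lior: knave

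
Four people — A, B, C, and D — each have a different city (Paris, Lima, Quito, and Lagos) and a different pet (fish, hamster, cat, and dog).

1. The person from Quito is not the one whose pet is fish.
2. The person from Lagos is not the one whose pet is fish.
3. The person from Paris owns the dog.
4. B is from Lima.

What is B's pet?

fish

With clues 1–4, cat, dog, and hamster are impossible for B's pet.
That leaves fish.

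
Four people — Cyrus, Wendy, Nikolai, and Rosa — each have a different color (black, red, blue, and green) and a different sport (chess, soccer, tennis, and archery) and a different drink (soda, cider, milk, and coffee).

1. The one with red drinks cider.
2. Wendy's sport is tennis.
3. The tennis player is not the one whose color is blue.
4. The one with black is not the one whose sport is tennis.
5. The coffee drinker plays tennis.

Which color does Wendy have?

With clues 1–3, blue is impossible for Wendy's color.
With clues 1–4, black is impossible for Wendy's color.
With clues 1–5, red is impossible for Wendy's color.
That leaves green.

green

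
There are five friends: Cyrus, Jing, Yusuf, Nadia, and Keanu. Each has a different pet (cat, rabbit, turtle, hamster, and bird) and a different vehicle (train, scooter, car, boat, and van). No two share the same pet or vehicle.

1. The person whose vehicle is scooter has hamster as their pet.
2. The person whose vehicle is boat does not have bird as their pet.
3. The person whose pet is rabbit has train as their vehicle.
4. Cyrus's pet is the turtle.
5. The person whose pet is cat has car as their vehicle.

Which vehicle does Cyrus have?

boat

With clues 1–4, scooter and train are impossible for Cyrus's vehicle.
With clues 1–5, car and van are impossible for Cyrus's vehicle.
That leaves boat.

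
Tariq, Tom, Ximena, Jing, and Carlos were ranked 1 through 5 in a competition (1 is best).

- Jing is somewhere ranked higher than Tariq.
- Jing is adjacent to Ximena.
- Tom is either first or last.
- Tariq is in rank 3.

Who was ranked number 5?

With clue 1, Jing is ruled out for rank 5.
With clues 1–2, Ximena is ruled out for rank 5.
With clues 1–4, Carlos and Tariq are ruled out for rank 5.
So rank 5 is Tom.

Tom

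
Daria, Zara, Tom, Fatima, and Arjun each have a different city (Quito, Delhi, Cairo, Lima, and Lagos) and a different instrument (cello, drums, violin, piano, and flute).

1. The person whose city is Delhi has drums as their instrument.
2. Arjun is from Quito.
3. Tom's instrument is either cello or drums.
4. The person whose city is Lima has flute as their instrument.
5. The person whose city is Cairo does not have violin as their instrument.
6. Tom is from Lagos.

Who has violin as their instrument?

With clues 1–3, Tom is impossible for the one with instrument violin.
With clues 1–6, Daria, Fatima, and Zara are impossible for the one with instrument violin.
That leaves Arjun.

Arjun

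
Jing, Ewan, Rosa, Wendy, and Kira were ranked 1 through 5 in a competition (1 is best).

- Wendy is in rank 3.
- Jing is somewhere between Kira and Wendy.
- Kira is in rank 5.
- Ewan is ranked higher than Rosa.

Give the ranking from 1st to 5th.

Ewan, Rosa, Wendy, Jing, Kira

From clue 1: Wendy → rank 3.
From clues 1–2: Jing is in {2,4}.
From clues 1–3: Jing → rank 4, Kira → rank 5.
From clues 1–4: Ewan → rank 1, Rosa → rank 2.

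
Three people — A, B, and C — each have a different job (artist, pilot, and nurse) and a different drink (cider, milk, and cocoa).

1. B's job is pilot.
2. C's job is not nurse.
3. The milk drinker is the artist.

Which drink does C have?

milk

With clues 1–3, cider and cocoa are impossible for C's drink.
That leaves milk.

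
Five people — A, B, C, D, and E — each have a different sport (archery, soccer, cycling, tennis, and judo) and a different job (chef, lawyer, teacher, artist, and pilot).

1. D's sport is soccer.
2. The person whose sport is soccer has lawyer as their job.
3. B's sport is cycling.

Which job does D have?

With clues 1–2, artist, chef, pilot, and teacher are impossible for D's job.
That leaves lawyer.

lawyer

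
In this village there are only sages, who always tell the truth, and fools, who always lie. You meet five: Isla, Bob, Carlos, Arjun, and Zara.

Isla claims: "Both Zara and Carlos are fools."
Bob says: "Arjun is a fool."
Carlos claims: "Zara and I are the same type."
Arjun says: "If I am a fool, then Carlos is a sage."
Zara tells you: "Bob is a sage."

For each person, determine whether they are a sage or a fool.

Isla: fool, Bob: sage, Carlos: fool, Arjun: fool, Zara: sage

Consider Isla. Suppose Isla is a sage.
Then no assignment of the remaining roles makes every statement match its speaker's type — contradiction.
So Isla is a fool.
Consider Bob. Suppose Bob is a fool.
Then no assignment of the remaining roles makes every statement match its speaker's type — contradiction.
So Bob is a sage.
With that fixed, Zara's statement is true, so Zara is a sage.
Consider Carlos. Suppose Carlos is a sage.
Then no assignment of the remaining roles makes every statement match its speaker's type — contradiction.
So Carlos is a fool.
Consider Arjun. Suppose Arjun is a sage.
Then Bob's statement comes out false, contradicting Bob being a sage.
So Arjun is a fool.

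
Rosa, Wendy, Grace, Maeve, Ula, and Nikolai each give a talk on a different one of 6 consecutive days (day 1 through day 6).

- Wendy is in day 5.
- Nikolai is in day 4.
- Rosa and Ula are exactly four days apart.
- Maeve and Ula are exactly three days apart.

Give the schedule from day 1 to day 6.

From clue 1: Wendy → day 5.
From clues 1–2: Nikolai → day 4.
From clues 1–3: Rosa is in {2,6}.
From clues 1–4: Grace → day 1, Rosa → day 2, Maeve → day 3, Ula → day 6.

Grace, Rosa, Maeve, Nikolai, Wendy, Ula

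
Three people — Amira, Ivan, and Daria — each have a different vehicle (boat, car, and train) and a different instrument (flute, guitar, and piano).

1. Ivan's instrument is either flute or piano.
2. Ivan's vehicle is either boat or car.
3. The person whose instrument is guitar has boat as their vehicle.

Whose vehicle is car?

Ivan

With clues 1–3, Amira and Daria are impossible for the one with vehicle car.
That leaves Ivan.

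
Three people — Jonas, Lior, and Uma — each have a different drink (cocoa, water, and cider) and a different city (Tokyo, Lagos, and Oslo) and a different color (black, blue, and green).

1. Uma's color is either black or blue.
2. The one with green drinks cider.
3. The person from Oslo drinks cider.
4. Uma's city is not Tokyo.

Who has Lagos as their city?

With clues 1–4, Jonas and Lior are impossible for the one with city Lagos.
That leaves Uma.

Uma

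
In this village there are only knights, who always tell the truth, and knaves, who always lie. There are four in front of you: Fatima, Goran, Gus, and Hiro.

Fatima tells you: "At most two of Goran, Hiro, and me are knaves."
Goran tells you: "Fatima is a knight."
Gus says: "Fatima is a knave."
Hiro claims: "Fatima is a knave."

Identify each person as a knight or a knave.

Fatima: knight, Goran: knight, Gus: knave, Hiro: knave

Consider Fatima. Suppose Fatima is a knave.
Then no assignment of the remaining roles makes every statement match its speaker's type — contradiction.
So Fatima is a knight.
With that fixed, Goran's statement is true, so Goran is a knight.
With that fixed, Gus's statement is false, so Gus is a knave.
With that fixed, Hiro's statement is false, so Hiro is a knave.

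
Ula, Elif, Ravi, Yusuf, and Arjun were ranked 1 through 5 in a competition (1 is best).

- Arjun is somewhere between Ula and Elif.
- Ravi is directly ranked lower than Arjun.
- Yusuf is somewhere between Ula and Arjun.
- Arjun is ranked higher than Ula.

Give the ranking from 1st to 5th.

From clue 1: Arjun is in {2,3,4}.
From clues 1–2: Ravi is in {3,4}.
From clues 1–3: Ula is in {1,5}.
From clues 1–4: Elif → rank 1, Arjun → rank 2, Ravi → rank 3, Yusuf → rank 4, Ula → rank 5.

Elif, Arjun, Ravi, Yusuf, Ula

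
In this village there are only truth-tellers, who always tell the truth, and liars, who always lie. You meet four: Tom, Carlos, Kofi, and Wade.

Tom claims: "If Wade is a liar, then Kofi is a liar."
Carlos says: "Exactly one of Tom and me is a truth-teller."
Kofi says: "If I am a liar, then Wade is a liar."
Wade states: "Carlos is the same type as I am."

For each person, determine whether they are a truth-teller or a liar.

Tom: liar, Carlos: truth-teller, Kofi: truth-teller, Wade: liar

Consider Tom. Suppose Tom is a truth-teller.
Then whichever role Carlos has, Carlos's statement has the wrong truth value — contradiction.
So Tom is a liar.
Consider Carlos. Suppose Carlos is a liar.
Then whichever role Wade has, Wade's statement has the wrong truth value — contradiction.
So Carlos is a truth-teller.
Consider Kofi. Suppose Kofi is a liar.
Then Tom's statement comes out true, contradicting Tom being a liar.
So Kofi is a truth-teller.
Consider Wade. Suppose Wade is a truth-teller.
Then Tom's statement comes out true, contradicting Tom being a liar.
So Wade is a liar.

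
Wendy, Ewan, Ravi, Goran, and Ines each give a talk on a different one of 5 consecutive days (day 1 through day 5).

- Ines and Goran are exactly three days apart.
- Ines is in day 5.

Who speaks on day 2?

With clues 1–2, Ewan, Ines, Ravi, and Wendy are ruled out for day 2.
So day 2 is Goran.

Goran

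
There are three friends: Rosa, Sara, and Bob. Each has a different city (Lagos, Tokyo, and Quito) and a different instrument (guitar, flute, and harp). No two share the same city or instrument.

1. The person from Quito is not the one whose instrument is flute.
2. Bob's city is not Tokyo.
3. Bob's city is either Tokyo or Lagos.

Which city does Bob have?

With clues 1–2, Tokyo is impossible for Bob's city.
With clues 1–3, Quito is impossible for Bob's city.
That leaves Lagos.

Lagos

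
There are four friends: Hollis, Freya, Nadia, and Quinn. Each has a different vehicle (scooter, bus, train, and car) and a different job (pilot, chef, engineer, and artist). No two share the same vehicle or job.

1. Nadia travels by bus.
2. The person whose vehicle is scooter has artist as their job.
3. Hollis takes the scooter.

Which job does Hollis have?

With clues 1–3, chef, engineer, and pilot are impossible for Hollis's job.
That leaves artist.

artist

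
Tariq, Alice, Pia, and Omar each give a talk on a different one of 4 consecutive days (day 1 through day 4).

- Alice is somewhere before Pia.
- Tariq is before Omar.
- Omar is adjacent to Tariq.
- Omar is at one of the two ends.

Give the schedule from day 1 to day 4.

Alice, Pia, Tariq, Omar

From clue 1: Alice is in {1,2,3}.
From clues 1–2: Tariq is in {1,2,3}.
From clues 1–3: Alice is in {1,3}.
From clues 1–4: Alice → day 1, Pia → day 2, Tariq → day 3, Omar → day 4.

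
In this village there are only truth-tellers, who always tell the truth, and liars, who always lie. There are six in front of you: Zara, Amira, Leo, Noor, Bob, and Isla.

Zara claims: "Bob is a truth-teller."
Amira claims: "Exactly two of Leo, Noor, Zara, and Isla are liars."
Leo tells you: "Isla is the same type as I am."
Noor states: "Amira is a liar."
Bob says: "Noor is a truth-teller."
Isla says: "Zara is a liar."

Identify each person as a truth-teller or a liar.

Consider Zara. Suppose Zara is a truth-teller.
Then no assignment of the remaining roles makes every statement match its speaker's type — contradiction.
So Zara is a liar.
With that fixed, Isla's statement is true, so Isla is a truth-teller.
Consider Amira. Suppose Amira is a liar.
Then no assignment of the remaining roles makes every statement match its speaker's type — contradiction.
So Amira is a truth-teller.
With that fixed, Noor's statement is false, so Noor is a liar.
With that fixed, Bob's statement is false, so Bob is a liar.
Consider Leo. Suppose Leo is a liar.
Then Amira's statement comes out false, contradicting Amira being a truth-teller.
So Leo is a truth-teller.

Zara: liar, Amira: truth-teller, Leo: truth-teller, Noor: liar, Bob: liar, Isla: truth-teller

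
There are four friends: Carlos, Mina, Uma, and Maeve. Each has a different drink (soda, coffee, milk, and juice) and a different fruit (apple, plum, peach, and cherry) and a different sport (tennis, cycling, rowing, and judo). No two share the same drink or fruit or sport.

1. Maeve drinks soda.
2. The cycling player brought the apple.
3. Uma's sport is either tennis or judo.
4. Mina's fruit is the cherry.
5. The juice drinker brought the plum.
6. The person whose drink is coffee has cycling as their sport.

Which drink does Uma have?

Clue 1 rules out soda for Uma's drink.
With clues 1–6, coffee and milk are impossible for Uma's drink.
That leaves juice.

juice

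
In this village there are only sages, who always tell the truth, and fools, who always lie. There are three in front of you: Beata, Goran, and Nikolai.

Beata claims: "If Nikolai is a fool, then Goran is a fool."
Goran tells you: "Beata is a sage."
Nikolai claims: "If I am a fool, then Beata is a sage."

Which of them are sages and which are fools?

Consider Beata. Suppose Beata is a fool.
Then no assignment of the remaining roles makes every statement match its speaker's type — contradiction.
So Beata is a sage.
With that fixed, Goran's statement is true, so Goran is a sage.
With that fixed, Nikolai's statement is true, so Nikolai is a sage.

Beata: sage, Goran: sage, Nikolai: sage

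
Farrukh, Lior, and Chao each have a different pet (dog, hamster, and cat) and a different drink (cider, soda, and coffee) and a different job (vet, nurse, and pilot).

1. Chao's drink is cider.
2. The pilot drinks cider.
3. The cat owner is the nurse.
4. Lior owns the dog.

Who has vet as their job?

With clues 1–2, Chao is impossible for the one with job vet.
With clues 1–4, Farrukh is impossible for the one with job vet.
That leaves Lior.

Lior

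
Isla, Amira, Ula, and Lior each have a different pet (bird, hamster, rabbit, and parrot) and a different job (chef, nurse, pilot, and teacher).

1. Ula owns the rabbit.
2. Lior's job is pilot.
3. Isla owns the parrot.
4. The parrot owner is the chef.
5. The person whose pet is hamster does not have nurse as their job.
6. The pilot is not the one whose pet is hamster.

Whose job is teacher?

With clues 1–2, Lior is impossible for the one with job teacher.
With clues 1–4, Isla is impossible for the one with job teacher.
With clues 1–6, Ula is impossible for the one with job teacher.
That leaves Amira.

Amira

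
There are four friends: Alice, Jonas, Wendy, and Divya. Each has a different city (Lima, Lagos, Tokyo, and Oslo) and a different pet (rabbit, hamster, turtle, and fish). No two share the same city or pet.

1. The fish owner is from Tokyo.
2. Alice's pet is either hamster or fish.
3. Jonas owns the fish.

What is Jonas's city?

With clues 1–3, Lagos, Lima, and Oslo are impossible for Jonas's city.
That leaves Tokyo.

Tokyo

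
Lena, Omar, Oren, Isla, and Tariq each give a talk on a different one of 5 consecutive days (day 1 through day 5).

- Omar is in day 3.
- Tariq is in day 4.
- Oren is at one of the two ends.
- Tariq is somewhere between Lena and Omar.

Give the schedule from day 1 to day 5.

From clue 1: Omar → day 3.
From clues 1–2: Tariq → day 4.
From clues 1–3: Oren is in {1,5}.
From clues 1–4: Oren → day 1, Isla → day 2, Lena → day 5.

Oren, Isla, Omar, Tariq, Lena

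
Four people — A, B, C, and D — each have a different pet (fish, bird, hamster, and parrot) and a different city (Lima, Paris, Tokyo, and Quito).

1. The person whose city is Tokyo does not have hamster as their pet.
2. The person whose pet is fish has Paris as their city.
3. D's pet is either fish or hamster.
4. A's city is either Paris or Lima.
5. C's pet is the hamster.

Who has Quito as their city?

C

With clues 1–4, A is impossible for the one with city Quito.
With clues 1–5, B and D are impossible for the one with city Quito.
That leaves C.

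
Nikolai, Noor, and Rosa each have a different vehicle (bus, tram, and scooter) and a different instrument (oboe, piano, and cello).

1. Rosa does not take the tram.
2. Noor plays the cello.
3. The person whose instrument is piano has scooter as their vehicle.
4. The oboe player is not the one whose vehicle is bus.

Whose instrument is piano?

With clues 1–2, Noor is impossible for the one with instrument piano.
With clues 1–4, Nikolai is impossible for the one with instrument piano.
That leaves Rosa.

Rosa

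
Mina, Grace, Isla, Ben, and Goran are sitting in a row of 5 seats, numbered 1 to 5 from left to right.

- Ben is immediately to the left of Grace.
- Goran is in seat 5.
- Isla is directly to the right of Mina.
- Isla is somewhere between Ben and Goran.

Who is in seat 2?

With clues 1–2, Goran is ruled out for seat 2.
With clues 1–3, Ben and Mina are ruled out for seat 2.
With clues 1–4, Isla is ruled out for seat 2.
So seat 2 is Grace.

Grace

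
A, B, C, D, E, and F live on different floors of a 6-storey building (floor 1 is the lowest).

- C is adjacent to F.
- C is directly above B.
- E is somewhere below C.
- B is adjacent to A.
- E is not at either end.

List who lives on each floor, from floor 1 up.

D, E, A, B, C, F

From clues 1–2: B is in {1,2,3,4}.
From clues 1–3: B is in {2,3,4}.
From clues 1–4: A is in {2,3}.
From clues 1–5: D → floor 1, E → floor 2, A → floor 3, B → floor 4, C → floor 5, F → floor 6.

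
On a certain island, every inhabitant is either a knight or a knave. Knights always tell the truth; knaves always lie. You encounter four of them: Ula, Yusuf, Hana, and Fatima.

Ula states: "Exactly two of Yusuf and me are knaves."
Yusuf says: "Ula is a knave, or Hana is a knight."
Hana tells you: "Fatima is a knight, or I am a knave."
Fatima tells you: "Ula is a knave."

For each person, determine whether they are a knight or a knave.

Consider Ula. Suppose Ula is a knight.
Then Ula's own statement would have to be true, but it can't be — contradiction.
So Ula is a knave.
With that fixed, Yusuf's statement is true, so Yusuf is a knight.
With that fixed, Fatima's statement is true, so Fatima is a knight.
With that fixed, Hana's statement is true, so Hana is a knight.

Ula: knave, Yusuf: knight, Hana: knight, Fatima: knight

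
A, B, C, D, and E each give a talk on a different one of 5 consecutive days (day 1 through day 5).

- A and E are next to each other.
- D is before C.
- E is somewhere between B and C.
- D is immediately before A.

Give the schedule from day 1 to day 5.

From clues 1–2: C is in {2,3,4,5}.
From clues 1–3: C is in {2,5}.
From clues 1–4: B → day 1, D → day 2, A → day 3, E → day 4, C → day 5.

B, D, A, E, C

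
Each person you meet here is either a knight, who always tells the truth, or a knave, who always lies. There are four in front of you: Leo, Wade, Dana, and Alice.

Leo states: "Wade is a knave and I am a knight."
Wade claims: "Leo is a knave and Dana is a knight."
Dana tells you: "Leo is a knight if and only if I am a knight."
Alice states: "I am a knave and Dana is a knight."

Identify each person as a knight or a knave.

Leo: knight, Wade: knave, Dana: knave, Alice: knave

Consider Leo. Suppose Leo is a knave.
Then whichever role Dana has, Dana's statement has the wrong truth value — contradiction.
So Leo is a knight.
With that fixed, Wade's statement is false, so Wade is a knave.
Consider Dana. Suppose Dana is a knight.
Then whichever role Alice has, Alice's statement has the wrong truth value — contradiction.
So Dana is a knave.
With that fixed, Alice's statement is false, so Alice is a knave.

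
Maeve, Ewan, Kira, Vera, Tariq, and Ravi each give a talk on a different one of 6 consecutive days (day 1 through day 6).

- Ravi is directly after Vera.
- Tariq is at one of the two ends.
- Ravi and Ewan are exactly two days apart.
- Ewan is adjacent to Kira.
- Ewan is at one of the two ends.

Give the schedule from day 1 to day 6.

From clue 1: Vera is in {1,2,3,4,5}.
From clues 1–2: Tariq is in {1,6}.
From clues 1–5: Tariq → day 1, Maeve → day 2, Vera → day 3, Ravi → day 4, Kira → day 5, Ewan → day 6.

Tariq, Maeve, Vera, Ravi, Kira, Ewan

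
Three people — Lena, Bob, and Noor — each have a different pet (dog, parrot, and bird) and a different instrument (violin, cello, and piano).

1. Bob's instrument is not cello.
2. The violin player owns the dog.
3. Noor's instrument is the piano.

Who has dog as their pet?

With clues 1–3, Lena and Noor are impossible for the one with pet dog.
That leaves Bob.

Bob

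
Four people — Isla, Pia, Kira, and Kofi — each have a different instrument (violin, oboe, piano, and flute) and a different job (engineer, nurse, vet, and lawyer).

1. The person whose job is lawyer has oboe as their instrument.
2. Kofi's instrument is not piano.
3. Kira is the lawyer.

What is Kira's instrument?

oboe

With clues 1–3, flute, piano, and violin are impossible for Kira's instrument.
That leaves oboe.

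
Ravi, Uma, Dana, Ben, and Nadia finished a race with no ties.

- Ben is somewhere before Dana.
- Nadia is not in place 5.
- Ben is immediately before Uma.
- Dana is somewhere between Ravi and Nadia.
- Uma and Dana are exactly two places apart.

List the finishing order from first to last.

Ben, Uma, Nadia, Dana, Ravi

From clue 1: Dana is in {2,3,4,5}.
From clues 1–3: Uma is in {2,3,4}.
From clues 1–4: Dana → place 4, Ravi → place 5.
From clues 1–5: Ben → place 1, Uma → place 2, Nadia → place 3.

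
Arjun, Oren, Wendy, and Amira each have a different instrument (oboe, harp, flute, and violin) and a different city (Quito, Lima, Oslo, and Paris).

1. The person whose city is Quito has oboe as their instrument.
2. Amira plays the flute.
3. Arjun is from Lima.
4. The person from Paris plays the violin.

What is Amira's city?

Oslo

With clues 1–2, Quito is impossible for Amira's city.
With clues 1–3, Lima is impossible for Amira's city.
With clues 1–4, Paris is impossible for Amira's city.
That leaves Oslo.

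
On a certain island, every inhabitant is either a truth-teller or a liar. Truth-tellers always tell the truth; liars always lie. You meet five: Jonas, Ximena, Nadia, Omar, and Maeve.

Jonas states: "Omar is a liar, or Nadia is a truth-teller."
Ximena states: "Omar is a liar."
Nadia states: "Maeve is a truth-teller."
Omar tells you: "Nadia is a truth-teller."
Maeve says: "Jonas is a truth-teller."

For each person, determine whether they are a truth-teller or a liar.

Jonas: truth-teller, Ximena: liar, Nadia: truth-teller, Omar: truth-teller, Maeve: truth-teller

Consider Jonas. Suppose Jonas is a liar.
Then no assignment of the remaining roles makes every statement match its speaker's type — contradiction.
So Jonas is a truth-teller.
With that fixed, Maeve's statement is true, so Maeve is a truth-teller.
With that fixed, Nadia's statement is true, so Nadia is a truth-teller.
With that fixed, Omar's statement is true, so Omar is a truth-teller.
With that fixed, Ximena's statement is false, so Ximena is a liar.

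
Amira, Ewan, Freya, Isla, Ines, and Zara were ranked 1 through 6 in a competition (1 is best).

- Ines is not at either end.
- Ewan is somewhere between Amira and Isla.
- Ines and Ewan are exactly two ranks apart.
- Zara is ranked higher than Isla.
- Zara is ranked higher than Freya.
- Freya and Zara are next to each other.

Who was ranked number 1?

Zara

With clue 1, Ines is ruled out for rank 1.
With clues 1–2, Ewan is ruled out for rank 1.
With clues 1–4, Isla is ruled out for rank 1.
With clues 1–5, Freya is ruled out for rank 1.
With clues 1–6, Amira is ruled out for rank 1.
So rank 1 is Zara.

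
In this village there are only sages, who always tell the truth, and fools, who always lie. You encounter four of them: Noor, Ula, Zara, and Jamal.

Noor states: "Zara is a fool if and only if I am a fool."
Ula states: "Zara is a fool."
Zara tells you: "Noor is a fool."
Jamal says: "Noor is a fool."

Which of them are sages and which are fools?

Noor: fool, Ula: fool, Zara: sage, Jamal: sage

Consider Noor. Suppose Noor is a sage.
Then no assignment of the remaining roles makes every statement match its speaker's type — contradiction.
So Noor is a fool.
With that fixed, Zara's statement is true, so Zara is a sage.
With that fixed, Jamal's statement is true, so Jamal is a sage.
With that fixed, Ula's statement is false, so Ula is a fool.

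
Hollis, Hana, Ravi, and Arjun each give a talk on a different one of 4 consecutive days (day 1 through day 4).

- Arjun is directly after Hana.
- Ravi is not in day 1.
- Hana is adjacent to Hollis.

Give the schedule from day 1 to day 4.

Hollis, Hana, Arjun, Ravi

From clue 1: Hana is in {1,2,3}.
From clues 1–2: Hollis is in {1,3,4}.
From clues 1–3: Hollis → day 1, Hana → day 2, Arjun → day 3, Ravi → day 4.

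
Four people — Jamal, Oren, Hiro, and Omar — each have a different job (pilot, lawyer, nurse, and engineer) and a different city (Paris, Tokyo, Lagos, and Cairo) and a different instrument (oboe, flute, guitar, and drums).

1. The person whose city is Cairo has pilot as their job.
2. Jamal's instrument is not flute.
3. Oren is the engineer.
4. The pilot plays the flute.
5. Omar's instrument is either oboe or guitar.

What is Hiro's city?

With clues 1–5, Lagos, Paris, and Tokyo are impossible for Hiro's city.
That leaves Cairo.

Cairo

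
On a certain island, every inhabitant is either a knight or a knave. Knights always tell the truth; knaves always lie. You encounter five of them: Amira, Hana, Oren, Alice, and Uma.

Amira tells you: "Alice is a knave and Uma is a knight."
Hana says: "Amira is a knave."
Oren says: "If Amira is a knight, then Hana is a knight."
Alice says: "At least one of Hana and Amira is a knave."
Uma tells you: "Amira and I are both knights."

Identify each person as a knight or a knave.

Consider Amira. Suppose Amira is a knight.
Then no assignment of the remaining roles makes every statement match its speaker's type — contradiction.
So Amira is a knave.
With that fixed, Hana's statement is true, so Hana is a knight.
With that fixed, Oren's statement is true, so Oren is a knight.
With that fixed, Alice's statement is true, so Alice is a knight.
With that fixed, Uma's statement is false, so Uma is a knave.

Amira: knave, Hana: knight, Oren: knight, Alice: knight, Uma: knave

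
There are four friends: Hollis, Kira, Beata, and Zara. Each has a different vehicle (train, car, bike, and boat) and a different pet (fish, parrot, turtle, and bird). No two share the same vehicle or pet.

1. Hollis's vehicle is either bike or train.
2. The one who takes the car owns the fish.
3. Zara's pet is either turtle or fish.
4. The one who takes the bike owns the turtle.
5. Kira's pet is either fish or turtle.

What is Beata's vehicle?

boat

With clues 1–5, bike, car, and train are impossible for Beata's vehicle.
That leaves boat.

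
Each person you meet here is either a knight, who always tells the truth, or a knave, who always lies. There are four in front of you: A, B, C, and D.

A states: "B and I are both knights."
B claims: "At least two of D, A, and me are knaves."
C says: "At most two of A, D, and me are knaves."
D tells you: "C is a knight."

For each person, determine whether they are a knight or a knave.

A: knave, B: knight, C: knave, D: knave

Consider A. Suppose A is a knight.
Then no assignment of the remaining roles makes every statement match its speaker's type — contradiction.
So A is a knave.
Consider B. Suppose B is a knave.
Then B's own statement would have to be false, but it can't be — contradiction.
So B is a knight.
Consider C. Suppose C is a knight.
Then no assignment of the remaining roles makes every statement match its speaker's type — contradiction.
So C is a knave.
With that fixed, D's statement is false, so D is a knave.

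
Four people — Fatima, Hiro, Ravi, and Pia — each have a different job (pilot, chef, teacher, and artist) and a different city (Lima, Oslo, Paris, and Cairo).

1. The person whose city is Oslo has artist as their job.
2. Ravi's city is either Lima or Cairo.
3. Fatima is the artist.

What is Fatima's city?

Oslo

With clues 1–3, Cairo, Lima, and Paris are impossible for Fatima's city.
That leaves Oslo.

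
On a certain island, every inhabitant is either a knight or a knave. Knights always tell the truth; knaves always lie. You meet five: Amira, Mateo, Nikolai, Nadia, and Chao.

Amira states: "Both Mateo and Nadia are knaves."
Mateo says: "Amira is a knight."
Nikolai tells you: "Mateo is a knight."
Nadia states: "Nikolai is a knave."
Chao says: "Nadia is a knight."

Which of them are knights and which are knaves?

Amira: knave, Mateo: knave, Nikolai: knave, Nadia: knight, Chao: knight

Consider Amira. Suppose Amira is a knight.
Then no assignment of the remaining roles makes every statement match its speaker's type — contradiction.
So Amira is a knave.
With that fixed, Mateo's statement is false, so Mateo is a knave.
With that fixed, Nikolai's statement is false, so Nikolai is a knave.
With that fixed, Nadia's statement is true, so Nadia is a knight.
With that fixed, Chao's statement is true, so Chao is a knight.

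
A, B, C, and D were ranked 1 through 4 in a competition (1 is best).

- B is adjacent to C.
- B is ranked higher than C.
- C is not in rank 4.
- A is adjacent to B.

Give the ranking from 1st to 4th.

From clues 1–2: B is in {1,2,3}.
From clues 1–3: B is in {1,2}.
From clues 1–4: A → rank 1, B → rank 2, C → rank 3, D → rank 4.

A, B, C, D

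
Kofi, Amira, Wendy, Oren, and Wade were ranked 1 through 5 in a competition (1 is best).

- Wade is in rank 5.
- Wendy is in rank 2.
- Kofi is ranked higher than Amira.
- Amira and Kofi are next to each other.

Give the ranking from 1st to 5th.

From clue 1: Wade → rank 5.
From clues 1–2: Wendy → rank 2.
From clues 1–3: Kofi is in {1,3}.
From clues 1–4: Oren → rank 1, Kofi → rank 3, Amira → rank 4.

Oren, Wendy, Kofi, Amira, Wade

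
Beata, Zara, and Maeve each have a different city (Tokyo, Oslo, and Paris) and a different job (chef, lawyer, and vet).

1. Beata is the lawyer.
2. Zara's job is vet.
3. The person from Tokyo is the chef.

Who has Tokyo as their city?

With clues 1–3, Beata and Zara are impossible for the one with city Tokyo.
That leaves Maeve.

Maeve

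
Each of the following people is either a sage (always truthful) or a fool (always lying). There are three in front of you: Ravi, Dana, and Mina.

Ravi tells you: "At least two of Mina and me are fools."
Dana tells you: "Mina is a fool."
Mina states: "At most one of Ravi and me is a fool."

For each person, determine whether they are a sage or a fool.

Ravi: fool, Dana: fool, Mina: sage

Consider Ravi. Suppose Ravi is a sage.
Then Ravi's own statement would have to be true, but it can't be — contradiction.
So Ravi is a fool.
Consider Dana. Suppose Dana is a sage.
Then no assignment of the remaining roles makes every statement match its speaker's type — contradiction.
So Dana is a fool.
Consider Mina. Suppose Mina is a fool.
Then Ravi's statement comes out true, contradicting Ravi being a fool.
So Mina is a sage.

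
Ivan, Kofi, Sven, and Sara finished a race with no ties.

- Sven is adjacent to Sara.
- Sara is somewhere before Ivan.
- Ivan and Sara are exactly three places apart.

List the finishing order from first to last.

From clues 1–2: Ivan is in {3,4}.
From clues 1–3: Sara → place 1, Sven → place 2, Kofi → place 3, Ivan → place 4.

Sara, Sven, Kofi, Ivan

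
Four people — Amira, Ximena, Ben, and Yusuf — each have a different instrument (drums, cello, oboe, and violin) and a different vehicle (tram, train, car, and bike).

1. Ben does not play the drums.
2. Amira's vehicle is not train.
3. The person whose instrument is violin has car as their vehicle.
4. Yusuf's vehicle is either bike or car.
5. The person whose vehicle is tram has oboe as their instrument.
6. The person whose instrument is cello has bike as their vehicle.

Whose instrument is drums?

Ximena

Clue 1 rules out Ben for the one with instrument drums.
With clues 1–6, Amira and Yusuf are impossible for the one with instrument drums.
That leaves Ximena.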